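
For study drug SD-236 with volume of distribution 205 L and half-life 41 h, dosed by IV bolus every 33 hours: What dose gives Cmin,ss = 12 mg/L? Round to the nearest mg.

1838 mg

τ/t½ = 33/41 ≈ 0.80488, so f = (1/2)^(33/41) ≈ 0.572410.
Cmin,ss = (D/Vd)·f/(1−f), so D = Cmin,ss·Vd·(1−f)/f.
D = 12 × 205 × (1−f)/f ≈ 12 × 205 × 0.74700 ≈ 1837.62 mg.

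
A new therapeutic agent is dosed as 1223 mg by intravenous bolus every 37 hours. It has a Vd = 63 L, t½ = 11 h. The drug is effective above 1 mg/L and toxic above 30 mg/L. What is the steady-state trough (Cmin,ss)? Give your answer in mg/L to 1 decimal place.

k = ln2/t½ = ln2/11 ≈ 0.063013 h⁻¹; fraction remaining f = e^(−kτ) = e^(−0.063013×37) ≈ 0.0972.
Each bolus raises the concentration by D/Vd = 1223/63 ≈ 19.413 mg/L.
Steady-state trough Cmin,ss = C₀·f/(1−f) ≈ 19.413 × 0.0972/0.9028 ≈ 2.090 mg/L.
Trough 2.1 mg/L vs MEC 1 mg/L: adequate.

2.1 mg/L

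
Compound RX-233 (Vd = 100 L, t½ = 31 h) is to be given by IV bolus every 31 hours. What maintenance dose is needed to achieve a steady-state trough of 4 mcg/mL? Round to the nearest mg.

400 mg

τ/t½ = 31/31 ≈ 1, so f = (1/2)^(31/31) ≈ 0.500000.
Cmin,ss = (D/Vd)·f/(1−f), so D = Cmin,ss·Vd·(1−f)/f.
D = 4 × 100 × (1−f)/f ≈ 4 × 100 × 1.00000 ≈ 400.00 mg.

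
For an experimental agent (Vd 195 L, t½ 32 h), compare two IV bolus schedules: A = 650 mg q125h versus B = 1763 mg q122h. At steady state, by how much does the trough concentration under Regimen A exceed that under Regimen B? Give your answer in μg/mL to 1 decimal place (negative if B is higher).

-0.5 μg/mL

Regimen A: f = (1/2)^(125/32) ≈ 0.0667; Cmin,ss = (650/195)·f/(1−f) ≈ 0.238 μg/mL.
Regimen B: f = (1/2)^(122/32) ≈ 0.0712; Cmin,ss = (1763/195)·f/(1−f) ≈ 0.693 μg/mL.
Difference ≈ 0.238 − 0.693 ≈ -0.455 μg/mL.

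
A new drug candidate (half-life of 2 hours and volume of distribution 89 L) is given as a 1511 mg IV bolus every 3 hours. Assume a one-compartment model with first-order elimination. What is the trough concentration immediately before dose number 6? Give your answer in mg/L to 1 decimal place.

f = (1/2)^(τ/t½) = (1/2)^(3/2) ≈ 0.3536.
C₀ = D/Vd = 1511/89 ≈ 16.978 mg/L.
Before the 6th dose, 5 doses have been given. Superposition: Cmin = C₀·(f + f² + … + f^5).
≈ 16.978 × (0.3536 + 0.1250 + 0.0442 + 0.0156 + 0.0055) ≈ 16.978 × 0.5439 ≈ 9.234 mg/L.

9.2 mg/L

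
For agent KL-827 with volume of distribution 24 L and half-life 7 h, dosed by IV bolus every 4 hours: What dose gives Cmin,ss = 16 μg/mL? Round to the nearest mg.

τ/t½ = 4/7 ≈ 0.57143, so f = (1/2)^(4/7) ≈ 0.672950.
Cmin,ss = (D/Vd)·f/(1−f), so D = Cmin,ss·Vd·(1−f)/f.
D = 16 × 24 × (1−f)/f ≈ 16 × 24 × 0.48599 ≈ 186.62 mg.

187 mg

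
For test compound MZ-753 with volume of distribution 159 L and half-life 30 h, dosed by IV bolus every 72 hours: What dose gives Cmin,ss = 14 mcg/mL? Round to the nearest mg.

τ/t½ = 72/30 ≈ 2.4, so f = (1/2)^(72/30) ≈ 0.189465.
Cmin,ss = (D/Vd)·f/(1−f), so D = Cmin,ss·Vd·(1−f)/f.
D = 14 × 159 × (1−f)/f ≈ 14 × 159 × 4.27802 ≈ 9522.87 mg.

9523 mg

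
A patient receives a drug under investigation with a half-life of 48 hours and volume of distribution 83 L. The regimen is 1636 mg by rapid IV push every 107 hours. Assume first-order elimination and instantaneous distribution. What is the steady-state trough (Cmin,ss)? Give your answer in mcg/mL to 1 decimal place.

5.3 mcg/mL

Over one 107-h interval, 107/48 ≈ 2.2292 half-lives elapse, leaving f ≈ 0.2133 of each dose.
At steady state, accumulation factor R = 1/(1 − e^(−kτ)) ≈ 1.2711.
Single-dose peak C₀ = D/Vd = 1636/83 ≈ 19.711 mcg/mL.
Cmax,ss = C₀/(1 − f) ≈ 19.711/0.7867 ≈ 25.055 mcg/mL.
Steady-state trough Cmin,ss = Cmax,ss·f ≈ 25.055 × 0.2133 ≈ 5.344 mcg/mL.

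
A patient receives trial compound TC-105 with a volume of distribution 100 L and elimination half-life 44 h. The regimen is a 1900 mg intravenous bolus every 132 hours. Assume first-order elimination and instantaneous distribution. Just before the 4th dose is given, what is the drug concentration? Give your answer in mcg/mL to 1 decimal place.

2.7 mcg/mL

f = (1/2)^(τ/t½) = (1/2)^(132/44) ≈ 0.1250.
C₀ = D/Vd = 1900/100 ≈ 19.000 mcg/mL.
Before the 4th dose, 3 doses have been given. Superposition: Cmin = C₀·(f + f² + … + f^3).
≈ 19.000 × (0.1250 + 0.0156 + 0.0020) ≈ 19.000 × 0.1426 ≈ 2.709 mcg/mL.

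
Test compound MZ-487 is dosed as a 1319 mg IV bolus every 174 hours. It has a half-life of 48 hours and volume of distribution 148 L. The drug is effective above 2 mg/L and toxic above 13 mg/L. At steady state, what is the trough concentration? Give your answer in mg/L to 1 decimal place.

Over one 174-h interval, 174/48 ≈ 3.625 half-lives elapse, leaving f ≈ 0.0811 of each dose.
Accumulation ratio R = 1/(1 − f) ≈ 1/0.9189 ≈ 1.0883.
Single-dose peak C₀ = D/Vd = 1319/148 ≈ 8.912 mg/L.
Cmax,ss = C₀/(1 − f) ≈ 8.912/0.9189 ≈ 9.699 mg/L.
Steady-state trough Cmin,ss = Cmax,ss·f ≈ 9.699 × 0.0811 ≈ 0.787 mg/L.
Trough 0.8 mg/L vs MEC 2 mg/L: subtherapeutic.

0.8 mg/L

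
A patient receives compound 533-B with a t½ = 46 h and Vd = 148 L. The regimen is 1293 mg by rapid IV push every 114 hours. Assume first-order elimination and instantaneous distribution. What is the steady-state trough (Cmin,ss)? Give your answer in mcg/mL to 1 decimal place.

1.9 mcg/mL

Over one 114-h interval, 114/46 ≈ 2.4783 half-lives elapse, leaving f ≈ 0.1795 of each dose.
At steady state, accumulation factor R = 1/(1 − e^(−kτ)) ≈ 1.2188.
Each bolus raises the concentration by D/Vd = 1293/148 ≈ 8.736 mcg/mL.
Cmax,ss = C₀/(1 − f) ≈ 8.736/0.8205 ≈ 10.647 mcg/mL.
One interval later, Cmin,ss = Cmax,ss·e^(−kτ) ≈ 10.647 × 0.1795 ≈ 1.911 mcg/mL.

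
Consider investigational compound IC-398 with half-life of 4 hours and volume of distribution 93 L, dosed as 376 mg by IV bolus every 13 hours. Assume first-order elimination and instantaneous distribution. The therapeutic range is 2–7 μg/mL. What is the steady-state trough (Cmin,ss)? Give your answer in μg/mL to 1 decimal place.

0.5 μg/mL

Over one 13-h interval, 13/4 ≈ 3.25 half-lives elapse, leaving f ≈ 0.1051 of each dose.
Accumulation ratio R = 1/(1 − f) ≈ 1/0.8949 ≈ 1.1174.
Each bolus raises the concentration by D/Vd = 376/93 ≈ 4.043 μg/mL.
Cmax,ss = C₀/(1 − f) ≈ 4.043/0.8949 ≈ 4.518 μg/mL.
Steady-state trough Cmin,ss = Cmax,ss·f ≈ 4.518 × 0.1051 ≈ 0.475 μg/mL.
Trough 0.5 μg/mL vs MEC 2 μg/mL: subtherapeutic.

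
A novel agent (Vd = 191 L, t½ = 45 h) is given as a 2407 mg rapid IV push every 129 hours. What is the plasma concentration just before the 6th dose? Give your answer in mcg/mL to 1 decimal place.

2.0 mcg/mL

f = (1/2)^(τ/t½) = (1/2)^(129/45) ≈ 0.1371.
C₀ = D/Vd = 2407/191 ≈ 12.602 mcg/mL.
Before the 6th dose, 5 doses have been given. Superposition: Cmin = C₀·(f + f² + … + f^5).
≈ 12.602 × (0.1371 + 0.0188 + 0.0026 + 0.0004 + 0.0000) ≈ 12.602 × 0.1589 ≈ 2.002 mcg/mL.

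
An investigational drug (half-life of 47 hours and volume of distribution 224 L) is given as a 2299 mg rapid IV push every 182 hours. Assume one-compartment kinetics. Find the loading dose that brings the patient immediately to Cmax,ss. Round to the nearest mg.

f = (1/2)^(182/47) ≈ 0.068282; accumulation ratio R = 1/(1−f) ≈ 1.07329.
Loading dose to hit Cmax,ss on first dose: D_load = D_maint·R ≈ 2299 × 1.07329 ≈ 2467.49 mg.

2467 mg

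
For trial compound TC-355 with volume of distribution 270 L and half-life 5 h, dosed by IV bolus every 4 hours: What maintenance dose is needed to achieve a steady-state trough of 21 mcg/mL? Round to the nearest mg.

τ/t½ = 4/5 ≈ 0.8, so f = (1/2)^(4/5) ≈ 0.574349.
Cmin,ss = (D/Vd)·f/(1−f), so D = Cmin,ss·Vd·(1−f)/f.
D = 21 × 270 × (1−f)/f ≈ 21 × 270 × 0.74110 ≈ 4202.04 mg.

4202 mg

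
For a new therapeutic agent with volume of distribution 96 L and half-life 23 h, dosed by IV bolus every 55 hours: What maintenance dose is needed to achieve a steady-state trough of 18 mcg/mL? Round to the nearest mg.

τ/t½ = 55/23 ≈ 2.3913, so f = (1/2)^(55/23) ≈ 0.190610.
Cmin,ss = (D/Vd)·f/(1−f), so D = Cmin,ss·Vd·(1−f)/f.
D = 18 × 96 × (1−f)/f ≈ 18 × 96 × 4.24631 ≈ 7337.62 mg.

7338 mg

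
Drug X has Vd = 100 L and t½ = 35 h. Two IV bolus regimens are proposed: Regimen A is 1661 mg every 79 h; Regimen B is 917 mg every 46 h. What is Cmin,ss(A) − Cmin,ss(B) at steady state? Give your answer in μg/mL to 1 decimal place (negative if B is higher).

-1.8 μg/mL

Regimen A: f = (1/2)^(79/35) ≈ 0.2092; Cmin,ss = (1661/100)·f/(1−f) ≈ 4.394 μg/mL.
Regimen B: f = (1/2)^(46/35) ≈ 0.4021; Cmin,ss = (917/100)·f/(1−f) ≈ 6.167 μg/mL.
Difference ≈ 4.394 − 6.167 ≈ -1.773 μg/mL.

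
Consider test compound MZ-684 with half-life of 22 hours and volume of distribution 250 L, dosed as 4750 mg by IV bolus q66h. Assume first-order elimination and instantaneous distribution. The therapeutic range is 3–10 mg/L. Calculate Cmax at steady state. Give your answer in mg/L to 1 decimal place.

The dosing interval is 3 half-lives, so f = 2^(−3) = 0.125.
At steady state, R = 1/(1 − 0.125) = 8/7.
Single-dose peak C₀ = D/Vd = 4750/250 = 19 mg/L.
Steady-state peak Cmax,ss = C₀·R = 19 × 8/7 ≈ 21.714 mg/L.
Peak 21.7 mg/L vs MTC 10 mg/L: exceeds toxic threshold.

21.7 mg/L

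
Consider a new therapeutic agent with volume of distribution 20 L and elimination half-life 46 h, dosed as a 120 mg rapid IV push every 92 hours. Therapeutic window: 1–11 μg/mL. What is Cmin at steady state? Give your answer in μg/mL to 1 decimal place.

2.0 μg/mL

The dosing interval is 2 half-lives, so f = 2^(−2) = 0.25.
Accumulation ratio R = 1/(1 − f) = 1/0.75 = 4/3.
Single-dose peak C₀ = D/Vd = 120/20 = 6 μg/mL.
Steady-state peak Cmax,ss = C₀·R = 6 × 4/3 ≈ 8.000 μg/mL.
Steady-state trough Cmin,ss = Cmax,ss·f ≈ 8.000 × 0.25 ≈ 2.000 μg/mL.
Trough 2.0 μg/mL vs MEC 1 μg/mL: adequate.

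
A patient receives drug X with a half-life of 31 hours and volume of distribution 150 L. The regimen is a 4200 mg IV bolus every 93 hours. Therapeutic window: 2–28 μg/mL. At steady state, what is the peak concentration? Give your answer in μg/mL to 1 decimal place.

32.0 μg/mL

τ = 93 h = 3 half-lives, so f = (1/2)^3 = 0.125.
Accumulation ratio R = 1/(1 − f) = 1/0.875 = 8/7.
Single-dose peak C₀ = D/Vd = 4200/150 = 28 μg/mL.
Steady-state peak Cmax,ss = C₀·R = 28 × 8/7 ≈ 32.000 μg/mL.
Peak 32.0 μg/mL vs MTC 28 μg/mL: exceeds toxic threshold.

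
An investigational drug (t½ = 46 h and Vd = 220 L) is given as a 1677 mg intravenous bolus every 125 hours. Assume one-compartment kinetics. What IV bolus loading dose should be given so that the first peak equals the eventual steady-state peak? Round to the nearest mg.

f = (1/2)^(125/46) ≈ 0.152049; accumulation ratio R = 1/(1−f) ≈ 1.17931.
Loading dose to hit Cmax,ss on first dose: D_load = D_maint·R ≈ 1677 × 1.17931 ≈ 1977.70 mg.

1978 mg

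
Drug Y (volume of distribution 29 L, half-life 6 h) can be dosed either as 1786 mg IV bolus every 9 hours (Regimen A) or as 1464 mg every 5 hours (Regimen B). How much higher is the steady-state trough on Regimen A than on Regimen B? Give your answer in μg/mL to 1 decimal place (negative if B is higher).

Regimen A: f = (1/2)^(9/6) ≈ 0.3536; Cmin,ss = (1786/29)·f/(1−f) ≈ 33.689 μg/mL.
Regimen B: f = (1/2)^(5/6) ≈ 0.5612; Cmin,ss = (1464/29)·f/(1−f) ≈ 64.565 μg/mL.
Difference ≈ 33.689 − 64.565 ≈ -30.876 μg/mL.

-30.9 μg/mL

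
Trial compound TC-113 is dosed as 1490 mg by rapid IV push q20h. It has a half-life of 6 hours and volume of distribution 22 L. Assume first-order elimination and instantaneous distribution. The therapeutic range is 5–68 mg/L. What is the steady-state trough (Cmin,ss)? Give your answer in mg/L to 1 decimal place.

7.5 mg/L

τ/t½ = 20/6 ≈ 3.3333, so fraction remaining f = (1/2)^(20/6) ≈ 0.0992.
Accumulation ratio R = 1/(1 − f) ≈ 1/0.9008 ≈ 1.1101.
Single-dose peak C₀ = D/Vd = 1490/22 ≈ 67.727 mg/L.
Steady-state peak Cmax,ss = C₀·R ≈ 67.727 × 1.1101 ≈ 75.184 mg/L.
One interval later, Cmin,ss = Cmax,ss·e^(−kτ) ≈ 75.184 × 0.0992 ≈ 7.458 mg/L.
Trough 7.5 mg/L vs MEC 5 mg/L: adequate.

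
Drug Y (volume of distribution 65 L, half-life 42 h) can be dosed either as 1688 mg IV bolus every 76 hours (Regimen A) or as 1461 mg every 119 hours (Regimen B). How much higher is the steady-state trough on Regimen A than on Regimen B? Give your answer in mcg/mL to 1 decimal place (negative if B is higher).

Regimen A: f = (1/2)^(76/42) ≈ 0.2853; Cmin,ss = (1688/65)·f/(1−f) ≈ 10.367 mcg/mL.
Regimen B: f = (1/2)^(119/42) ≈ 0.1403; Cmin,ss = (1461/65)·f/(1−f) ≈ 3.668 mcg/mL.
Difference ≈ 10.367 − 3.668 ≈ 6.699 mcg/mL.

6.7 mcg/mL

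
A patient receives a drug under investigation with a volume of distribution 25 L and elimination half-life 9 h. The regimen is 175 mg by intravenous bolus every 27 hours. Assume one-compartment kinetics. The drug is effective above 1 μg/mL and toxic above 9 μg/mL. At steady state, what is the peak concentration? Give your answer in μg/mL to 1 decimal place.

8.0 μg/mL

The dosing interval is 3 half-lives, so f = 2^(−3) = 0.125.
Accumulation ratio R = 1/(1 − f) = 1/0.875 = 8/7.
Single-dose peak C₀ = D/Vd = 175/25 = 7 μg/mL.
Steady-state peak Cmax,ss = C₀·R = 7 × 8/7 ≈ 8.000 μg/mL.
Peak 8.0 μg/mL vs MTC 9 μg/mL: below toxic threshold.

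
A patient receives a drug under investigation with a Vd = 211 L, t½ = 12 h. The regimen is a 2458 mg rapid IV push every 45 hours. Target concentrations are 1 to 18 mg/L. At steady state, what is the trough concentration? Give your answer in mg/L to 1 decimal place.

k = ln2/t½ = ln2/12 ≈ 0.057762 h⁻¹; fraction remaining f = e^(−kτ) = e^(−0.057762×45) ≈ 0.0743.
At steady state, accumulation factor R = 1/(1 − e^(−kτ)) ≈ 1.0803.
Single-dose peak C₀ = D/Vd = 2458/211 ≈ 11.649 mg/L.
Cmax,ss = C₀/(1 − f) ≈ 11.649/0.9257 ≈ 12.584 mg/L.
One interval later, Cmin,ss = Cmax,ss·e^(−kτ) ≈ 12.584 × 0.0743 ≈ 0.935 mg/L.
Trough 0.9 mg/L vs MEC 1 mg/L: subtherapeutic.

0.9 mg/L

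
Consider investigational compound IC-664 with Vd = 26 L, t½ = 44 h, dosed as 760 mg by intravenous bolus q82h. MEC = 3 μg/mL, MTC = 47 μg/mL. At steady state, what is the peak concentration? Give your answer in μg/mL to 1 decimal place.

τ/t½ = 82/44 ≈ 1.8636, so fraction remaining f = (1/2)^(82/44) ≈ 0.2748.
At steady state, accumulation factor R = 1/(1 − e^(−kτ)) ≈ 1.3789.
Each bolus raises the concentration by D/Vd = 760/26 ≈ 29.231 μg/mL.
Steady-state peak Cmax,ss = C₀·R ≈ 29.231 × 1.3789 ≈ 40.307 μg/mL.
Peak 40.3 μg/mL vs MTC 47 μg/mL: below toxic threshold.

40.3 μg/mL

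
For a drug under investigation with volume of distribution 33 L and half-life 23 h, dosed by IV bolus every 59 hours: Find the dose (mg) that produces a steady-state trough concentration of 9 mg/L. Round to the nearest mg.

τ/t½ = 59/23 ≈ 2.5652, so f = (1/2)^(59/23) ≈ 0.168963.
Cmin,ss = (D/Vd)·f/(1−f), so D = Cmin,ss·Vd·(1−f)/f.
D = 9 × 33 × (1−f)/f ≈ 9 × 33 × 4.91846 ≈ 1460.78 mg.

1461 mg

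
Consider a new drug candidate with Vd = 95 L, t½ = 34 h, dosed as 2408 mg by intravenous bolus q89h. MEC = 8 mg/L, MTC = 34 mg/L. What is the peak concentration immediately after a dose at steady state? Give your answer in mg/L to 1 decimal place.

Over one 89-h interval, 89/34 ≈ 2.6176 half-lives elapse, leaving f ≈ 0.1629 of each dose.
At steady state, accumulation factor R = 1/(1 − e^(−kτ)) ≈ 1.1946.
Single-dose peak C₀ = D/Vd = 2408/95 ≈ 25.347 mg/L.
Cmax,ss = C₀/(1 − f) ≈ 25.347/0.8371 ≈ 30.280 mg/L.
Peak 30.3 mg/L vs MTC 34 mg/L: below toxic threshold.

30.3 mg/L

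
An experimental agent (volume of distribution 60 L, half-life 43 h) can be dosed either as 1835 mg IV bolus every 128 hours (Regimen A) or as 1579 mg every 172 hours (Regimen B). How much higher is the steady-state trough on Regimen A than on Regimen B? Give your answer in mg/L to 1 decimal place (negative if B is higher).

2.7 mg/L

Regimen A: f = (1/2)^(128/43) ≈ 0.1270; Cmin,ss = (1835/60)·f/(1−f) ≈ 4.449 mg/L.
Regimen B: f = (1/2)^(172/43) ≈ 0.0625; Cmin,ss = (1579/60)·f/(1−f) ≈ 1.754 mg/L.
Difference ≈ 4.449 − 1.754 ≈ 2.695 mg/L.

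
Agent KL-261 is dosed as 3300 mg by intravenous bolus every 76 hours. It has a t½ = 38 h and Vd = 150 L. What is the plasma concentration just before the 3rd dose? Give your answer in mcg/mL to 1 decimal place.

f = (1/2)^(τ/t½) = (1/2)^(76/38) ≈ 0.2500.
C₀ = D/Vd = 3300/150 ≈ 22.000 mcg/mL.
Before the 3rd dose, 2 doses have been given. Superposition: Cmin = C₀·(f + f²).
≈ 22.000 × (0.2500 + 0.0625) ≈ 22.000 × 0.3125 ≈ 6.875 mcg/mL.

6.9 mcg/mL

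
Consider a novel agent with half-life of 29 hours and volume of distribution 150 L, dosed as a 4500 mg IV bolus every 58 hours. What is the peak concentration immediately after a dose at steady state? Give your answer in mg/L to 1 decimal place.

τ = 58 h = 2 half-lives, so f = (1/2)^2 = 0.25.
Accumulation ratio R = 1/(1 − f) = 1/0.75 = 4/3.
Single-dose peak C₀ = D/Vd = 4500/150 = 30 mg/L.
Steady-state peak Cmax,ss = C₀·R = 30 × 4/3 ≈ 40.000 mg/L.

40.0 mg/L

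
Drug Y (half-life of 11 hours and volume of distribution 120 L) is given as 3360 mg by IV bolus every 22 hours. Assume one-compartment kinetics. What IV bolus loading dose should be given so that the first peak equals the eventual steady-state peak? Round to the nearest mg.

4480 mg

f = (1/2)^(22/11) ≈ 0.250000; accumulation ratio R = 1/(1−f) ≈ 1.33333.
Loading dose to hit Cmax,ss on first dose: D_load = D_maint·R ≈ 3360 × 1.33333 ≈ 4479.99 mg.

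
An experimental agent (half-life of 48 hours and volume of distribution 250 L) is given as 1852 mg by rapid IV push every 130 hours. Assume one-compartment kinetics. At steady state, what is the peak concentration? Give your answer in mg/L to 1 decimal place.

8.7 mg/L

Over one 130-h interval, 130/48 ≈ 2.7083 half-lives elapse, leaving f ≈ 0.1530 of each dose.
At steady state, accumulation factor R = 1/(1 − e^(−kτ)) ≈ 1.1806.
Each bolus raises the concentration by D/Vd = 1852/250 ≈ 7.408 mg/L.
Steady-state peak Cmax,ss = C₀·R ≈ 7.408 × 1.1806 ≈ 8.746 mg/L.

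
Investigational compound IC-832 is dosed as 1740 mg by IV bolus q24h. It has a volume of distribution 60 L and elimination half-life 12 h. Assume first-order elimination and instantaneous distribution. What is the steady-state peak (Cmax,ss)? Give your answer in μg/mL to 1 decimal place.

The dosing interval is 2 half-lives, so f = 2^(−2) = 0.25.
At steady state, R = 1/(1 − 0.25) = 4/3.
Single-dose peak C₀ = D/Vd = 1740/60 = 29 μg/mL.
Steady-state peak Cmax,ss = C₀·R = 29 × 4/3 ≈ 38.667 μg/mL.

38.7 μg/mL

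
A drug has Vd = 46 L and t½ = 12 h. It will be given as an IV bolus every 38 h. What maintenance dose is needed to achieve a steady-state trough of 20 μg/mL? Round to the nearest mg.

7341 mg

τ/t½ = 38/12 ≈ 3.1667, so f = (1/2)^(38/12) ≈ 0.111362.
Cmin,ss = (D/Vd)·f/(1−f), so D = Cmin,ss·Vd·(1−f)/f.
D = 20 × 46 × (1−f)/f ≈ 20 × 46 × 7.97972 ≈ 7341.34 mg.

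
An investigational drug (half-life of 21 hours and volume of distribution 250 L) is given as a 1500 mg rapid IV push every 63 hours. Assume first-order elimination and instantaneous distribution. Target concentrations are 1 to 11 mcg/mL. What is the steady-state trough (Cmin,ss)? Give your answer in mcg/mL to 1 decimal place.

0.9 mcg/mL

τ = 63 h = 3 half-lives, so f = (1/2)^3 = 0.125.
Accumulation ratio R = 1/(1 − f) = 1/0.875 = 8/7.
Single-dose peak C₀ = D/Vd = 1500/250 = 6 mcg/mL.
Steady-state peak Cmax,ss = C₀·R = 6 × 8/7 ≈ 6.857 mcg/mL.
Steady-state trough Cmin,ss = Cmax,ss·f ≈ 6.857 × 0.125 ≈ 0.857 mcg/mL.
Trough 0.9 mcg/mL vs MEC 1 mcg/mL: subtherapeutic.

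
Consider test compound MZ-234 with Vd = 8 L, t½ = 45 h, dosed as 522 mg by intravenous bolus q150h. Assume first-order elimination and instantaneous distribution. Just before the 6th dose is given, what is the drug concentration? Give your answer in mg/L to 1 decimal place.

f = (1/2)^(τ/t½) = (1/2)^(150/45) ≈ 0.0992.
C₀ = D/Vd = 522/8 ≈ 65.250 mg/L.
Before the 6th dose, 5 doses have been given. Superposition: Cmin = C₀·(f + f² + … + f^5).
≈ 65.250 × (0.0992 + 0.0098 + 0.0010 + 0.0001 + 0.0000) ≈ 65.250 × 0.1101 ≈ 7.184 mg/L.

7.2 mg/L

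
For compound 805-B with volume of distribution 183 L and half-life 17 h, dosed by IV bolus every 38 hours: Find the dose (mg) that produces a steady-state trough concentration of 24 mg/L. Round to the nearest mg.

τ/t½ = 38/17 ≈ 2.2353, so f = (1/2)^(38/17) ≈ 0.212378.
Cmin,ss = (D/Vd)·f/(1−f), so D = Cmin,ss·Vd·(1−f)/f.
D = 24 × 183 × (1−f)/f ≈ 24 × 183 × 3.70859 ≈ 16288.13 mg.

16288 mg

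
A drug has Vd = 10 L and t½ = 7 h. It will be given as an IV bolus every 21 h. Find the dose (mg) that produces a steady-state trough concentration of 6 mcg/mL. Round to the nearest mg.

τ/t½ = 21/7 ≈ 3, so f = (1/2)^(21/7) ≈ 0.125000.
Cmin,ss = (D/Vd)·f/(1−f), so D = Cmin,ss·Vd·(1−f)/f.
D = 6 × 10 × (1−f)/f ≈ 6 × 10 × 7.00000 ≈ 420.00 mg.

420 mg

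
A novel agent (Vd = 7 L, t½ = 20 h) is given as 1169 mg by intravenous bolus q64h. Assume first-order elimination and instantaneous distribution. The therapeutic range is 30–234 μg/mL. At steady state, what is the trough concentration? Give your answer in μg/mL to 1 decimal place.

20.4 μg/mL

τ/t½ = 64/20 ≈ 3.2, so fraction remaining f = (1/2)^(64/20) ≈ 0.1088.
At steady state, accumulation factor R = 1/(1 − e^(−kτ)) ≈ 1.1221.
Single-dose peak C₀ = D/Vd = 1169/7 ≈ 167.000 μg/mL.
Cmax,ss = C₀/(1 − f) ≈ 167.000/0.8912 ≈ 187.388 μg/mL.
One interval later, Cmin,ss = Cmax,ss·e^(−kτ) ≈ 187.388 × 0.1088 ≈ 20.388 μg/mL.
Trough 20.4 μg/mL vs MEC 30 μg/mL: subtherapeutic.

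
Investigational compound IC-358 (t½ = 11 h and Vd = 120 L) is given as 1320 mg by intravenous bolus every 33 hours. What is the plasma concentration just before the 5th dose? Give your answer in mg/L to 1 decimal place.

f = (1/2)^(τ/t½) = (1/2)^(33/11) ≈ 0.1250.
C₀ = D/Vd = 1320/120 ≈ 11.000 mg/L.
Before the 5th dose, 4 doses have been given. Superposition: Cmin = C₀·(f + f² + … + f^4).
≈ 11.000 × (0.1250 + 0.0156 + 0.0020 + 0.0002) ≈ 11.000 × 0.1428 ≈ 1.571 mg/L.

1.6 mg/L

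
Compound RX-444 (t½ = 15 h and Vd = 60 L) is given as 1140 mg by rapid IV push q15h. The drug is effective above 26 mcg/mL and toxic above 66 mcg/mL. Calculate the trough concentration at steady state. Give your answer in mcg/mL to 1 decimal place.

τ = 15 h = 1 half-life, so f = (1/2)^1 = 0.5.
Accumulation ratio R = 1/(1 − f) = 1/0.5 = 2/1.
Single-dose peak C₀ = D/Vd = 1140/60 = 19 mcg/mL.
Steady-state peak Cmax,ss = C₀·R = 19 × 2/1 ≈ 38.000 mcg/mL.
Steady-state trough Cmin,ss = Cmax,ss·f ≈ 38.000 × 0.5 ≈ 19.000 mcg/mL.
Trough 19.0 mcg/mL vs MEC 26 mcg/mL: subtherapeutic.

19.0 mcg/mL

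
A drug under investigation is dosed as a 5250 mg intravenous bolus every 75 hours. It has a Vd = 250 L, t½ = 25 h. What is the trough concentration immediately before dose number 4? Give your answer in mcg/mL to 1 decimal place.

f = (1/2)^(τ/t½) = (1/2)^(75/25) ≈ 0.1250.
C₀ = D/Vd = 5250/250 ≈ 21.000 mcg/mL.
Before the 4th dose, 3 doses have been given. Superposition: Cmin = C₀·(f + f² + … + f^3).
≈ 21.000 × (0.1250 + 0.0156 + 0.0020) ≈ 21.000 × 0.1426 ≈ 2.995 mcg/mL.

3.0 mcg/mL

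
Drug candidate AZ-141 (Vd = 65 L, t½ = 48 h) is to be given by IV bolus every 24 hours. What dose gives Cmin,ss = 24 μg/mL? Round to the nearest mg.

τ/t½ = 24/48 ≈ 0.5, so f = (1/2)^(24/48) ≈ 0.707107.
Cmin,ss = (D/Vd)·f/(1−f), so D = Cmin,ss·Vd·(1−f)/f.
D = 24 × 65 × (1−f)/f ≈ 24 × 65 × 0.41421 ≈ 646.17 mg.

646 mg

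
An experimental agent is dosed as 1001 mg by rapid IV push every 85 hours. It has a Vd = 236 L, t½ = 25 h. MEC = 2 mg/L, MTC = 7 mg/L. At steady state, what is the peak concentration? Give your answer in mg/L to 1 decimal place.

4.7 mg/L

τ/t½ = 85/25 ≈ 3.4, so fraction remaining f = (1/2)^(85/25) ≈ 0.0947.
At steady state, accumulation factor R = 1/(1 − e^(−kτ)) ≈ 1.1046.
Each bolus raises the concentration by D/Vd = 1001/236 ≈ 4.242 mg/L.
Steady-state peak Cmax,ss = C₀·R ≈ 4.242 × 1.1046 ≈ 4.686 mg/L.
Peak 4.7 mg/L vs MTC 7 mg/L: below toxic threshold.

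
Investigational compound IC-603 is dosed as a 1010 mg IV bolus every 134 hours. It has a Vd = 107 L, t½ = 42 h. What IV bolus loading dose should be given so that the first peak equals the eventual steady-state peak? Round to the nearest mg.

1134 mg

f = (1/2)^(134/42) ≈ 0.109540; accumulation ratio R = 1/(1−f) ≈ 1.12302.
Loading dose to hit Cmax,ss on first dose: D_load = D_maint·R ≈ 1010 × 1.12302 ≈ 1134.25 mg.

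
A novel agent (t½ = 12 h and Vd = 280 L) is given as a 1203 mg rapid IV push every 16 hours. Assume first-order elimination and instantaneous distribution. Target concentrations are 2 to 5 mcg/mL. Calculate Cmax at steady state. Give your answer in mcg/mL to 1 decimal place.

7.1 mcg/mL

Over one 16-h interval, 16/12 ≈ 1.3333 half-lives elapse, leaving f ≈ 0.3969 of each dose.
Accumulation ratio R = 1/(1 − f) ≈ 1/0.6031 ≈ 1.6581.
Each bolus raises the concentration by D/Vd = 1203/280 ≈ 4.296 mcg/mL.
Steady-state peak Cmax,ss = C₀·R ≈ 4.296 × 1.6581 ≈ 7.123 mcg/mL.
Peak 7.1 mcg/mL vs MTC 5 mcg/mL: exceeds toxic threshold.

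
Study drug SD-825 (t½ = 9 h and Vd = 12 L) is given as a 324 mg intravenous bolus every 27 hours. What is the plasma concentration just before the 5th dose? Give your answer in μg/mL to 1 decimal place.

f = (1/2)^(τ/t½) = (1/2)^(27/9) ≈ 0.1250.
C₀ = D/Vd = 324/12 ≈ 27.000 μg/mL.
Before the 5th dose, 4 doses have been given. Superposition: Cmin = C₀·(f + f² + … + f^4).
≈ 27.000 × (0.1250 + 0.0156 + 0.0020 + 0.0002) ≈ 27.000 × 0.1428 ≈ 3.856 μg/mL.

3.9 μg/mL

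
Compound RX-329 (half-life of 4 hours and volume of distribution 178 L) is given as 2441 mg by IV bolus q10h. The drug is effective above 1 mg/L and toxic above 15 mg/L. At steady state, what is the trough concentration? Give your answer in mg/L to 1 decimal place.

2.9 mg/L

τ/t½ = 10/4 ≈ 2.5, so fraction remaining f = (1/2)^(10/4) ≈ 0.1768.
Each bolus raises the concentration by D/Vd = 2441/178 ≈ 13.713 mg/L.
Steady-state trough Cmin,ss = C₀·f/(1−f) ≈ 13.713 × 0.1768/0.8232 ≈ 2.945 mg/L.
Trough 2.9 mg/L vs MEC 1 mg/L: adequate.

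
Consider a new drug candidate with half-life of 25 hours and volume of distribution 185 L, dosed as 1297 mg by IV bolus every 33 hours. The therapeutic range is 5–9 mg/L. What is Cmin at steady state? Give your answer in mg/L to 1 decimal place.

τ/t½ = 33/25 ≈ 1.32, so fraction remaining f = (1/2)^(33/25) ≈ 0.4005.
Accumulation ratio R = 1/(1 − f) ≈ 1/0.5995 ≈ 1.6681.
Each bolus raises the concentration by D/Vd = 1297/185 ≈ 7.011 mg/L.
Cmax,ss = C₀/(1 − f) ≈ 7.011/0.5995 ≈ 11.695 mg/L.
One interval later, Cmin,ss = Cmax,ss·e^(−kτ) ≈ 11.695 × 0.4005 ≈ 4.684 mg/L.
Trough 4.7 mg/L vs MEC 5 mg/L: subtherapeutic.

4.7 mg/L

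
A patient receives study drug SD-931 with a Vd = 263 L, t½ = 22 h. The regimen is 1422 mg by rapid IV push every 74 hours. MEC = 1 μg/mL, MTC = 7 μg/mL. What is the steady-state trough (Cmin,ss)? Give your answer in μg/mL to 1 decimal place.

Over one 74-h interval, 74/22 ≈ 3.3636 half-lives elapse, leaving f ≈ 0.0972 of each dose.
At steady state, accumulation factor R = 1/(1 − e^(−kτ)) ≈ 1.1077.
Each bolus raises the concentration by D/Vd = 1422/263 ≈ 5.407 μg/mL.
Cmax,ss = C₀/(1 − f) ≈ 5.407/0.9028 ≈ 5.989 μg/mL.
Steady-state trough Cmin,ss = Cmax,ss·f ≈ 5.989 × 0.0972 ≈ 0.582 μg/mL.
Trough 0.6 μg/mL vs MEC 1 μg/mL: subtherapeutic.

0.6 μg/mL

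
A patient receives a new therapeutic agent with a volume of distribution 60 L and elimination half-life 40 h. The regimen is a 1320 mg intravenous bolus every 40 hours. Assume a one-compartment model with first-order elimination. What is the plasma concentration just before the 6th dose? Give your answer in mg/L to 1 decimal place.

f = (1/2)^(τ/t½) = (1/2)^(40/40) ≈ 0.5000.
C₀ = D/Vd = 1320/60 ≈ 22.000 mg/L.
Before the 6th dose, 5 doses have been given. Superposition: Cmin = C₀·(f + f² + … + f^5).
≈ 22.000 × (0.5000 + 0.2500 + 0.1250 + 0.0625 + 0.0313) ≈ 22.000 × 0.9688 ≈ 21.314 mg/L.

21.3 mg/L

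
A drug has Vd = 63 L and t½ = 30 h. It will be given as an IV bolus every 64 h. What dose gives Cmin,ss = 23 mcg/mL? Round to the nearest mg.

4908 mg

τ/t½ = 64/30 ≈ 2.1333, so f = (1/2)^(64/30) ≈ 0.227931.
Cmin,ss = (D/Vd)·f/(1−f), so D = Cmin,ss·Vd·(1−f)/f.
D = 23 × 63 × (1−f)/f ≈ 23 × 63 × 3.38729 ≈ 4908.18 mg.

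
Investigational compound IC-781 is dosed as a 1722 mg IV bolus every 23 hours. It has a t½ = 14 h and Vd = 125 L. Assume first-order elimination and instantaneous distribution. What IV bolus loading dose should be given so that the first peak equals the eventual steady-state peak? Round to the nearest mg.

f = (1/2)^(23/14) ≈ 0.320222; accumulation ratio R = 1/(1−f) ≈ 1.47107.
Loading dose to hit Cmax,ss on first dose: D_load = D_maint·R ≈ 1722 × 1.47107 ≈ 2533.18 mg.

2533 mg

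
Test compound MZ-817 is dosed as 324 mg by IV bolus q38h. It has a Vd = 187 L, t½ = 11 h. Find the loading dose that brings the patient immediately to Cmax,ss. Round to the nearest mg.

f = (1/2)^(38/11) ≈ 0.091218; accumulation ratio R = 1/(1−f) ≈ 1.10037.
Loading dose to hit Cmax,ss on first dose: D_load = D_maint·R ≈ 324 × 1.10037 ≈ 356.52 mg.

357 mg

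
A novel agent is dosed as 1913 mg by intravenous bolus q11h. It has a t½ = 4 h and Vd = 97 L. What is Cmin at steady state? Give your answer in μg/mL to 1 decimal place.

k = ln2/t½ = ln2/4 ≈ 0.173287 h⁻¹; fraction remaining f = e^(−kτ) = e^(−0.173287×11) ≈ 0.1487.
Single-dose peak C₀ = D/Vd = 1913/97 ≈ 19.722 μg/mL.
Steady-state trough Cmin,ss = C₀·f/(1−f) ≈ 19.722 × 0.1487/0.8513 ≈ 3.445 μg/mL.

3.4 μg/mL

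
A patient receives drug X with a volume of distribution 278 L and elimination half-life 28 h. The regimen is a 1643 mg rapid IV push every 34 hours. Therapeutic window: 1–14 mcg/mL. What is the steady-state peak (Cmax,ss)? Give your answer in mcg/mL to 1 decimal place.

τ/t½ = 34/28 ≈ 1.2143, so fraction remaining f = (1/2)^(34/28) ≈ 0.4310.
Accumulation ratio R = 1/(1 − f) ≈ 1/0.5690 ≈ 1.7575.
Single-dose peak C₀ = D/Vd = 1643/278 ≈ 5.910 mcg/mL.
Steady-state peak Cmax,ss = C₀·R ≈ 5.910 × 1.7575 ≈ 10.387 mcg/mL.
Peak 10.4 mcg/mL vs MTC 14 mcg/mL: below toxic threshold.

10.4 mcg/mL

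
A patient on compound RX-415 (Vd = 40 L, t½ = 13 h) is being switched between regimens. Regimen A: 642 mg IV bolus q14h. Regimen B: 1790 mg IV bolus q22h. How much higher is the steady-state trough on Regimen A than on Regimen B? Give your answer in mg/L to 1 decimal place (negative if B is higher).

Regimen A: f = (1/2)^(14/13) ≈ 0.4740; Cmin,ss = (642/40)·f/(1−f) ≈ 14.463 mg/L.
Regimen B: f = (1/2)^(22/13) ≈ 0.3094; Cmin,ss = (1790/40)·f/(1−f) ≈ 20.049 mg/L.
Difference ≈ 14.463 − 20.049 ≈ -5.586 mg/L.

-5.6 mg/L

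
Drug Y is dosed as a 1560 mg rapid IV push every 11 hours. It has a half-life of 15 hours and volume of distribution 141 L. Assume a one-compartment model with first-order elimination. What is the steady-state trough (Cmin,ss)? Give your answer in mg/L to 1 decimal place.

16.7 mg/L

k = ln2/t½ = ln2/15 ≈ 0.046210 h⁻¹; fraction remaining f = e^(−kτ) = e^(−0.046210×11) ≈ 0.6015.
Each bolus raises the concentration by D/Vd = 1560/141 ≈ 11.064 mg/L.
Steady-state trough Cmin,ss = C₀·f/(1−f) ≈ 11.064 × 0.6015/0.3985 ≈ 16.700 mg/L.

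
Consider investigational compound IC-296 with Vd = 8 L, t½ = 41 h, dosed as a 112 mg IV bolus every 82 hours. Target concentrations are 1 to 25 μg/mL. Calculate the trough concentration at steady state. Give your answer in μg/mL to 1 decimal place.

4.7 μg/mL

τ = 82 h = 2 half-lives, so f = (1/2)^2 = 0.25.
At steady state, R = 1/(1 − 0.25) = 4/3.
Single-dose peak C₀ = D/Vd = 112/8 = 14 μg/mL.
Steady-state peak Cmax,ss = C₀·R = 14 × 4/3 ≈ 18.667 μg/mL.
Steady-state trough Cmin,ss = Cmax,ss·f ≈ 18.667 × 0.25 ≈ 4.667 μg/mL.
Trough 4.7 μg/mL vs MEC 1 μg/mL: adequate.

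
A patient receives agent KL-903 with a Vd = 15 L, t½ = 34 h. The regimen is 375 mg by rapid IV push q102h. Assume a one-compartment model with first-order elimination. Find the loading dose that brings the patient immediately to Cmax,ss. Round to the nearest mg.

f = (1/2)^(102/34) ≈ 0.125000; accumulation ratio R = 1/(1−f) ≈ 1.14286.
Loading dose to hit Cmax,ss on first dose: D_load = D_maint·R ≈ 375 × 1.14286 ≈ 428.57 mg.

429 mg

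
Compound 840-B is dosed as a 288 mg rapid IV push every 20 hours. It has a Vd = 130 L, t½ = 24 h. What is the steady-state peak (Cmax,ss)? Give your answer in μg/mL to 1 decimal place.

Over one 20-h interval, 20/24 ≈ 0.83333 half-lives elapse, leaving f ≈ 0.5612 of each dose.
At steady state, accumulation factor R = 1/(1 − e^(−kτ)) ≈ 2.2789.
Single-dose peak C₀ = D/Vd = 288/130 ≈ 2.215 μg/mL.
Cmax,ss = C₀/(1 − f) ≈ 2.215/0.4388 ≈ 5.048 μg/mL.

5.0 μg/mL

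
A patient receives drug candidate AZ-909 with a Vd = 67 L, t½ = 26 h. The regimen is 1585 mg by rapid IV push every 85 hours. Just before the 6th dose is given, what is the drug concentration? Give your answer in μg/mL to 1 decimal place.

2.7 μg/mL

f = (1/2)^(τ/t½) = (1/2)^(85/26) ≈ 0.1037.
C₀ = D/Vd = 1585/67 ≈ 23.657 μg/mL.
Before the 6th dose, 5 doses have been given. Superposition: Cmin = C₀·(f + f² + … + f^5).
≈ 23.657 × (0.1037 + 0.0108 + 0.0011 + 0.0001 + 0.0000) ≈ 23.657 × 0.1157 ≈ 2.737 μg/mL.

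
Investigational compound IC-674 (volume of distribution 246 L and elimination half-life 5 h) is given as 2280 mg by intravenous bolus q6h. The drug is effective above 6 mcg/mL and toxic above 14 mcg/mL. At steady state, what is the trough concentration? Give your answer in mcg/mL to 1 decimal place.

7.1 mcg/mL

Over one 6-h interval, 6/5 ≈ 1.2 half-lives elapse, leaving f ≈ 0.4353 of each dose.
Accumulation ratio R = 1/(1 − f) ≈ 1/0.5647 ≈ 1.7709.
Each bolus raises the concentration by D/Vd = 2280/246 ≈ 9.268 mcg/mL.
Steady-state peak Cmax,ss = C₀·R ≈ 9.268 × 1.7709 ≈ 16.413 mcg/mL.
Steady-state trough Cmin,ss = Cmax,ss·f ≈ 16.413 × 0.4353 ≈ 7.145 mcg/mL.
Trough 7.1 mcg/mL vs MEC 6 mcg/mL: adequate.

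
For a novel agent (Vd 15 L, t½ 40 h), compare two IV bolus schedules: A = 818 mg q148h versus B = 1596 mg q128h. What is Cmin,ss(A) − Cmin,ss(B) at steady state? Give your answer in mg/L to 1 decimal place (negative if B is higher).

-8.4 mg/L

Regimen A: f = (1/2)^(148/40) ≈ 0.0769; Cmin,ss = (818/15)·f/(1−f) ≈ 4.543 mg/L.
Regimen B: f = (1/2)^(128/40) ≈ 0.1088; Cmin,ss = (1596/15)·f/(1−f) ≈ 12.990 mg/L.
Difference ≈ 4.543 − 12.990 ≈ -8.447 mg/L.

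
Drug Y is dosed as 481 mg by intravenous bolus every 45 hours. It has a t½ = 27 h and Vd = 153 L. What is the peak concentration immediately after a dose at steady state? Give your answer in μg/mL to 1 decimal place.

4.6 μg/mL

k = ln2/t½ = ln2/27 ≈ 0.025672 h⁻¹; fraction remaining f = e^(−kτ) = e^(−0.025672×45) ≈ 0.3150.
Accumulation ratio R = 1/(1 − f) ≈ 1/0.6850 ≈ 1.4599.
Single-dose peak C₀ = D/Vd = 481/153 ≈ 3.144 μg/mL.
Steady-state peak Cmax,ss = C₀·R ≈ 3.144 × 1.4599 ≈ 4.590 μg/mL.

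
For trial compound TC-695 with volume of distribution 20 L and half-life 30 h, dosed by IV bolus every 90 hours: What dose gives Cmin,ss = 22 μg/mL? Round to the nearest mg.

3080 mg

τ/t½ = 90/30 ≈ 3, so f = (1/2)^(90/30) ≈ 0.125000.
Cmin,ss = (D/Vd)·f/(1−f), so D = Cmin,ss·Vd·(1−f)/f.
D = 22 × 20 × (1−f)/f ≈ 22 × 20 × 7.00000 ≈ 3080.00 mg.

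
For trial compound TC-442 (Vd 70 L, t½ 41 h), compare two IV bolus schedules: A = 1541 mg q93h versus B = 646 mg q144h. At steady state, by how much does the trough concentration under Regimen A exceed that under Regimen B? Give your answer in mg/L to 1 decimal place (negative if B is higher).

4.9 mg/L

Regimen A: f = (1/2)^(93/41) ≈ 0.2076; Cmin,ss = (1541/70)·f/(1−f) ≈ 5.767 mg/L.
Regimen B: f = (1/2)^(144/41) ≈ 0.0876; Cmin,ss = (646/70)·f/(1−f) ≈ 0.886 mg/L.
Difference ≈ 5.767 − 0.886 ≈ 4.881 mg/L.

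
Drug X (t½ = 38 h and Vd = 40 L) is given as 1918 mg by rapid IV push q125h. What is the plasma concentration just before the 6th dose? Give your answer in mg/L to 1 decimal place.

5.5 mg/L

f = (1/2)^(τ/t½) = (1/2)^(125/38) ≈ 0.1023.
C₀ = D/Vd = 1918/40 ≈ 47.950 mg/L.
Before the 6th dose, 5 doses have been given. Superposition: Cmin = C₀·(f + f² + … + f^5).
≈ 47.950 × (0.1023 + 0.0105 + 0.0011 + 0.0001 + 0.0000) ≈ 47.950 × 0.1140 ≈ 5.466 mg/L.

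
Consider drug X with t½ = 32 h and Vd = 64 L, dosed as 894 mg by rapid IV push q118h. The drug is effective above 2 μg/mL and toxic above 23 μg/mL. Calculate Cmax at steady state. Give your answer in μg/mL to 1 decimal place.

15.1 μg/mL

k = ln2/t½ = ln2/32 ≈ 0.021661 h⁻¹; fraction remaining f = e^(−kτ) = e^(−0.021661×118) ≈ 0.0776.
Accumulation ratio R = 1/(1 − f) ≈ 1/0.9224 ≈ 1.0841.
Single-dose peak C₀ = D/Vd = 894/64 ≈ 13.969 μg/mL.
Steady-state peak Cmax,ss = C₀·R ≈ 13.969 × 1.0841 ≈ 15.144 μg/mL.
Peak 15.1 μg/mL vs MTC 23 μg/mL: below toxic threshold.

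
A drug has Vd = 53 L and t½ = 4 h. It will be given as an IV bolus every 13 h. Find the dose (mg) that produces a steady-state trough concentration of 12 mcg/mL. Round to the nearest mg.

τ/t½ = 13/4 ≈ 3.25, so f = (1/2)^(13/4) ≈ 0.105112.
Cmin,ss = (D/Vd)·f/(1−f), so D = Cmin,ss·Vd·(1−f)/f.
D = 12 × 53 × (1−f)/f ≈ 12 × 53 × 8.51366 ≈ 5414.69 mg.

5415 mg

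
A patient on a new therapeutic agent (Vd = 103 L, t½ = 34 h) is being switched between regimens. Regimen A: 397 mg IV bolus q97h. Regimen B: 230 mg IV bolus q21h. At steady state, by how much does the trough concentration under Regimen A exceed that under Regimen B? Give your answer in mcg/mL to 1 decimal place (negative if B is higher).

Regimen A: f = (1/2)^(97/34) ≈ 0.1384; Cmin,ss = (397/103)·f/(1−f) ≈ 0.619 mcg/mL.
Regimen B: f = (1/2)^(21/34) ≈ 0.6517; Cmin,ss = (230/103)·f/(1−f) ≈ 4.178 mcg/mL.
Difference ≈ 0.619 − 4.178 ≈ -3.559 mcg/mL.

-3.6 mcg/mL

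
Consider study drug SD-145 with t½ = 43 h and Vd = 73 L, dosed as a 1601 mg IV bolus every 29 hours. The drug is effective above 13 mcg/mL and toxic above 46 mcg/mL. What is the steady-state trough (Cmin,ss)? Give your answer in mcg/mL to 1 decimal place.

36.8 mcg/mL

τ/t½ = 29/43 ≈ 0.67442, so fraction remaining f = (1/2)^(29/43) ≈ 0.6266.
Accumulation ratio R = 1/(1 − f) ≈ 1/0.3734 ≈ 2.6781.
Each bolus raises the concentration by D/Vd = 1601/73 ≈ 21.932 mcg/mL.
Cmax,ss = C₀/(1 − f) ≈ 21.932/0.3734 ≈ 58.736 mcg/mL.
One interval later, Cmin,ss = Cmax,ss·e^(−kτ) ≈ 58.736 × 0.6266 ≈ 36.804 mcg/mL.
Trough 36.8 mcg/mL vs MEC 13 mcg/mL: adequate.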